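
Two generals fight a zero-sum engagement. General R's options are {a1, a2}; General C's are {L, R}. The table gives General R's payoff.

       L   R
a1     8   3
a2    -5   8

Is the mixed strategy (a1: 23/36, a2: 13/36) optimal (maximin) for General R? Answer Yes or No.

Against L this mix gives (23/36)·8 + (13/36)·(-5) = 119/36.
Against R this mix gives (23/36)·3 + (13/36)·8 = 173/36.
General C will play L, holding General R to 119/36. Shifting weight toward the row that does better against L would raise this floor (the equalizing mix achieves 79/18 against both L and R), so the proposed strategy is not optimal.

No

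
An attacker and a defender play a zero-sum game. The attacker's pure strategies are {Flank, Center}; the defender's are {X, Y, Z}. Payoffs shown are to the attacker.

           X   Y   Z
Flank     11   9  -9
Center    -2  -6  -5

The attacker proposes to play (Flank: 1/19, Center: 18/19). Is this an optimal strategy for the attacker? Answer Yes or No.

Against X this mix gives (1/19)·11 + (18/19)·(-2) = -25/19.
Against Y this mix gives (1/19)·9 + (18/19)·(-6) = -99/19.
Against Z this mix gives (1/19)·(-9) + (18/19)·(-5) = -99/19.
All of the defender's active replies (Y, Z) yield -99/19, and no column does worse for the attacker. The mix makes the defender indifferent and guarantees -99/19, so it is optimal.

Yes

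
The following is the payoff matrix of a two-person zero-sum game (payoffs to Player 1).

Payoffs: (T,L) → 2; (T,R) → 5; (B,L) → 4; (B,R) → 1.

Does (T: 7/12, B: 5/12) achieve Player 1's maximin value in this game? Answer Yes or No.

No

Against L this mix gives (7/12)·2 + (5/12)·4 = 17/6.
Against R this mix gives (7/12)·5 + (5/12)·1 = 10/3.
Player 2 will play L, holding Player 1 to 17/6. Shifting weight toward the row that does better against L would raise this floor (the equalizing mix achieves 3 against both L and R), so the proposed strategy is not optimal.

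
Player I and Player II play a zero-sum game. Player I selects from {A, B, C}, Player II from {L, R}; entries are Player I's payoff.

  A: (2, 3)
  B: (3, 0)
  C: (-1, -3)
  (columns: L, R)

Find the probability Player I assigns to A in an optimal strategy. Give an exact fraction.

3/4

Row minima: A → 2, B → 0, C → -3; maximin = 2.
Column maxima: L → 3, R → 3; minimax = 3.
2 ≠ 3, so there is no saddle point; optimal play is mixed.
C is strictly dominated by A, so Player I never plays it.
On the remaining 2×2 (A, B vs L, R):
Let Player I play A with probability p. Expected payoff against L: 2p + 3(1−p) = −p + 3; against R: 3p + 0(1−p) = 3p.
Setting these equal: −p + 3 = 3p ⇒ −4p = -3 ⇒ p = 3/4, and the value is (-1)·(3/4) + 3 = 9/4.
For Player II: with q = P(L), equating A's and B's payoffs gives −q + 3 = 3q ⇒ q = 3/4.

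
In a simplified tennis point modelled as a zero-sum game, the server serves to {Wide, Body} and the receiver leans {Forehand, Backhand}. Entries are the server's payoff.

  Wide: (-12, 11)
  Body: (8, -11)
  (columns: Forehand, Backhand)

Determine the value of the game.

-22/21

Row minima: Wide → -12, Body → -11; maximin = -11.
Column maxima: Forehand → 8, Backhand → 11; minimax = 8.
-11 ≠ 8, so there is no saddle point; optimal play is mixed.
Let the server play Wide with probability p. Expected payoff against Forehand: (-12)p + 8(1−p) = −20p + 8; against Backhand: 11p + (-11)(1−p) = 22p − 11.
Setting these equal: −20p + 8 = 22p − 11 ⇒ −42p = -19 ⇒ p = 19/42, and the value is (-20)·(19/42) + 8 = -22/21.
For the receiver: with q = P(Forehand), equating Wide's and Body's payoffs gives −23q + 11 = 19q − 11 ⇒ q = 11/21.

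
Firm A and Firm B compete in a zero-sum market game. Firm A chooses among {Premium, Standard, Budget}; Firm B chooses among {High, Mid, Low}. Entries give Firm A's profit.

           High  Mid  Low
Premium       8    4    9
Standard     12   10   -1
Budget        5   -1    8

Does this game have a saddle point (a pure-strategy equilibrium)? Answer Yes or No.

Row minima: Premium → 4, Standard → -1, Budget → -1; maximin = 4.
Column maxima: High → 12, Mid → 10, Low → 9; minimax = 9.
4 ≠ 9, so no pure-strategy equilibrium exists.

No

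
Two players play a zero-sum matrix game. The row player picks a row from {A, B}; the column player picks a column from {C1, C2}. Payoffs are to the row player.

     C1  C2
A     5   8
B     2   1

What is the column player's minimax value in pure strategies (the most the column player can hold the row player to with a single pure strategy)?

Column maxima: C1 → 5, C2 → 8.
The smallest of these is 5.

5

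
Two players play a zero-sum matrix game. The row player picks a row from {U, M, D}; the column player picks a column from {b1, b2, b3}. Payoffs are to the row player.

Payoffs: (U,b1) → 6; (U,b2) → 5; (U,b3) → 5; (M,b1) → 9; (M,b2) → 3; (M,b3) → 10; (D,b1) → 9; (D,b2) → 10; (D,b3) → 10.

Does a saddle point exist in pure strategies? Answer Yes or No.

Yes

Row minima: U → 5, M → 3, D → 9; maximin = 9.
Column maxima: b1 → 9, b2 → 10, b3 → 10; minimax = 9.
maximin = minimax = 9, so a saddle point exists.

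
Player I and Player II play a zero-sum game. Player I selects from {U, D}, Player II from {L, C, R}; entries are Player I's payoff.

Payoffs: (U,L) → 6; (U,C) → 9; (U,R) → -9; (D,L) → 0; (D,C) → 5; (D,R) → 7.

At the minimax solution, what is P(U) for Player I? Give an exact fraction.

7/22

Row minima: U → -9, D → 0; maximin = 0.
Column maxima: L → 6, C → 9, R → 7; minimax = 6.
0 ≠ 6, so there is no saddle point; optimal play is mixed.
C is strictly dominated by L (it gives Player I strictly more in every row), so Player II never plays it.
On the remaining 2×2 (U, D vs L, R):
Let Player I play U with probability p. Expected payoff against L: 6p + 0(1−p) = 6p; against R: (-9)p + 7(1−p) = −16p + 7.
Setting these equal: 6p = −16p + 7 ⇒ 22p = 7 ⇒ p = 7/22, and the value is (6)·(7/22) = 21/11.
For Player II: with q = P(L), equating U's and D's payoffs gives 15q − 9 = −7q + 7 ⇒ q = 8/11.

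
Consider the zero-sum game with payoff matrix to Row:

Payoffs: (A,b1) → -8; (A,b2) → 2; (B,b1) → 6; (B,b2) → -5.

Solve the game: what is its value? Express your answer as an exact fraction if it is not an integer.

-4/3

Row minima: A → -8, B → -5; maximin = -5.
Column maxima: b1 → 6, b2 → 2; minimax = 2.
-5 ≠ 2, so there is no saddle point; optimal play is mixed.
Let Row play A with probability p. Expected payoff against b1: (-8)p + 6(1−p) = −14p + 6; against b2: 2p + (-5)(1−p) = 7p − 5.
Setting these equal: −14p + 6 = 7p − 5 ⇒ −21p = -11 ⇒ p = 11/21, and the value is (-14)·(11/21) + 6 = -4/3.
For Column: with q = P(b1), equating A's and B's payoffs gives −10q + 2 = 11q − 5 ⇒ q = 1/3.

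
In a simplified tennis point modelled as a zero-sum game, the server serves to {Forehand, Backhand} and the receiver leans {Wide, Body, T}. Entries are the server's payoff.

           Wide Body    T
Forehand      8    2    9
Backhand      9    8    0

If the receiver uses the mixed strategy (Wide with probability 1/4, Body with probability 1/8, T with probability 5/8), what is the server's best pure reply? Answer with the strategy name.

Forehand

Expected payoff of Forehand: (1/4)·8 + (1/8)·2 + (5/8)·9 = 63/8.
Expected payoff of Backhand: (1/4)·9 + (1/8)·8 + (5/8)·0 = 13/4.
The largest is 63/8, so the server's best response is Forehand.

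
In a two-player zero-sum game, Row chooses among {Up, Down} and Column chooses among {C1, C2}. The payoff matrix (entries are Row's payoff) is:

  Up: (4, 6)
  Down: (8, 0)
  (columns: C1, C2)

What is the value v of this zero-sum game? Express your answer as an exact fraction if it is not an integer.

Row minima: Up → 4, Down → 0; maximin = 4.
Column maxima: C1 → 8, C2 → 6; minimax = 6.
4 ≠ 6, so there is no saddle point; optimal play is mixed.
Let Row play Up with probability p. Expected payoff against C1: 4p + 8(1−p) = −4p + 8; against C2: 6p + 0(1−p) = 6p.
Setting these equal: −4p + 8 = 6p ⇒ −10p = -8 ⇒ p = 4/5, and the value is (-4)·(4/5) + 8 = 24/5.
For Column: with q = P(C1), equating Up's and Down's payoffs gives −2q + 6 = 8q ⇒ q = 3/5.

24/5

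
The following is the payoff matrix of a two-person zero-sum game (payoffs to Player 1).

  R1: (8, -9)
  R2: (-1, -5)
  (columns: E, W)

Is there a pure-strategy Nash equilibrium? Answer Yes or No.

Yes

Row minima: R1 → -9, R2 → -5; maximin = -5.
Column maxima: E → 8, W → -5; minimax = -5.
maximin = minimax = -5, so a saddle point exists.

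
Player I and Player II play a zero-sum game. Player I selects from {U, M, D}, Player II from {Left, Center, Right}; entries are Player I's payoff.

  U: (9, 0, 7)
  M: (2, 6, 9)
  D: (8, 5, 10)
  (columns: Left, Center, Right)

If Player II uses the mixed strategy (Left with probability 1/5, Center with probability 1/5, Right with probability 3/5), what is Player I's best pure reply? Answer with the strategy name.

D

Expected payoff of U: (1/5)·9 + (1/5)·0 + (3/5)·7 = 6.
Expected payoff of M: (1/5)·2 + (1/5)·6 + (3/5)·9 = 7.
Expected payoff of D: (1/5)·8 + (1/5)·5 + (3/5)·10 = 43/5.
The largest is 43/5, so Player I's best response is D.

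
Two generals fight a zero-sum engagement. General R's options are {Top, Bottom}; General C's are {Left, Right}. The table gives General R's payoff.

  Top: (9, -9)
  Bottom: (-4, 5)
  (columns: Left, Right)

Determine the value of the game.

1/3

Row minima: Top → -9, Bottom → -4; maximin = -4.
Column maxima: Left → 9, Right → 5; minimax = 5.
-4 ≠ 5, so there is no saddle point; optimal play is mixed.
Let General R play Top with probability p. Expected payoff against Left: 9p + (-4)(1−p) = 13p − 4; against Right: (-9)p + 5(1−p) = −14p + 5.
Setting these equal: 13p − 4 = −14p + 5 ⇒ 27p = 9 ⇒ p = 1/3, and the value is (13)·(1/3) − 4 = 1/3.
For General C: with q = P(Left), equating Top's and Bottom's payoffs gives 18q − 9 = −9q + 5 ⇒ q = 14/27.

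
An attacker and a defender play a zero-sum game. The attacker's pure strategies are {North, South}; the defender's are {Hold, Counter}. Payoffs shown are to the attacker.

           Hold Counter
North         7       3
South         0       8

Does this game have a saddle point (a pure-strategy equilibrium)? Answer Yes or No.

Row minima: North → 3, South → 0; maximin = 3.
Column maxima: Hold → 7, Counter → 8; minimax = 7.
3 ≠ 7, so no pure-strategy equilibrium exists.

No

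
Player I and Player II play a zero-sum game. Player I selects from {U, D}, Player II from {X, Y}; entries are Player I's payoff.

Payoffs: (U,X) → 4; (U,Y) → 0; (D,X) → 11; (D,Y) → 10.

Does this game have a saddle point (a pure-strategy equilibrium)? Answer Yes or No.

Row minima: U → 0, D → 10; maximin = 10.
Column maxima: X → 11, Y → 10; minimax = 10.
maximin = minimax = 10, so a saddle point exists.

Yes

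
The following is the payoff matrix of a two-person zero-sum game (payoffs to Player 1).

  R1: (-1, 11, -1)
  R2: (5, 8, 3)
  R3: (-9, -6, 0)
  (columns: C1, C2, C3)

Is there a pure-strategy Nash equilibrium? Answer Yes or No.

Yes

Row minima: R1 → -1, R2 → 3, R3 → -9; maximin = 3.
Column maxima: C1 → 5, C2 → 11, C3 → 3; minimax = 3.
maximin = minimax = 3, so a saddle point exists.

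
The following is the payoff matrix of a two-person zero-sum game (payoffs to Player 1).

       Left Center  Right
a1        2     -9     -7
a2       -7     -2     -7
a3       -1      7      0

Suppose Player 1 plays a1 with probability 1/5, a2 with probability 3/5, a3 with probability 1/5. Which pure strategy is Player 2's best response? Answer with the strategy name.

If Player 2 plays Left, Player 1's expected payoff is (1/5)·2 + (3/5)·(-7) + (1/5)·(-1) = -4.
If Player 2 plays Center, Player 1's expected payoff is (1/5)·(-9) + (3/5)·(-2) + (1/5)·7 = -8/5.
If Player 2 plays Right, Player 1's expected payoff is (1/5)·(-7) + (3/5)·(-7) + (1/5)·0 = -28/5.
Player 2 minimizes Player 1's payoff; the smallest is -28/5, so the best response is Right.

Right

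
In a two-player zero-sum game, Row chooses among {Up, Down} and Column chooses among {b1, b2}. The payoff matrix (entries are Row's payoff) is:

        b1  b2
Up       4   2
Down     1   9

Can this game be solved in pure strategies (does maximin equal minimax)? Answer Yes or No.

No

Row minima: Up → 2, Down → 1; maximin = 2.
Column maxima: b1 → 4, b2 → 9; minimax = 4.
2 ≠ 4, so no pure-strategy equilibrium exists.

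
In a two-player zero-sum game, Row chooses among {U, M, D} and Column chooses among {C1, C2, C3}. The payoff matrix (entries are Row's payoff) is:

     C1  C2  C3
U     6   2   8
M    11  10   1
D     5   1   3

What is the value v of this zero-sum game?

Row minima: U → 2, M → 1, D → 1; maximin = 2.
Column maxima: C1 → 11, C2 → 10, C3 → 8; minimax = 8.
2 ≠ 8, so there is no saddle point; optimal play is mixed.
D is strictly dominated by U, so Row never plays it.
C1 is strictly dominated by C2 (it gives Row strictly more in every row), so Column never plays it.
On the remaining 2×2 (U, M vs C2, C3):
Let Row play U with probability p. Expected payoff against C2: 2p + 10(1−p) = −8p + 10; against C3: 8p + 1(1−p) = 7p + 1.
Setting these equal: −8p + 10 = 7p + 1 ⇒ −15p = -9 ⇒ p = 3/5, and the value is (-8)·(3/5) + 10 = 26/5.
For Column: with q = P(C2), equating U's and M's payoffs gives −6q + 8 = 9q + 1 ⇒ q = 7/15.

26/5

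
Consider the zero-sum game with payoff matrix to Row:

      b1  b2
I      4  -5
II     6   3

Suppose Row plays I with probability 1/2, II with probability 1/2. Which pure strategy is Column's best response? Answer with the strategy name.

b2

If Column plays b1, Row's expected payoff is (1/2)·4 + (1/2)·6 = 5.
If Column plays b2, Row's expected payoff is (1/2)·(-5) + (1/2)·3 = -1.
Column minimizes Row's payoff; the smallest is -1, so the best response is b2.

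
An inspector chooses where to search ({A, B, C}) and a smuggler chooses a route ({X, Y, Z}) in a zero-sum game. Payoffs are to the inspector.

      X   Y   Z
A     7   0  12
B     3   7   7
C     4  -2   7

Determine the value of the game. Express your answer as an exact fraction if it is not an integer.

Row minima: A → 0, B → 3, C → -2; maximin = 3.
Column maxima: X → 7, Y → 7, Z → 12; minimax = 7.
3 ≠ 7, so there is no saddle point; optimal play is mixed.
C is strictly dominated by A, so the inspector never plays it.
Z is strictly dominated by X (it gives the inspector strictly more in every row), so the smuggler never plays it.
On the remaining 2×2 (A, B vs X, Y):
Let the inspector play A with probability p. Expected payoff against X: 7p + 3(1−p) = 4p + 3; against Y: 0p + 7(1−p) = −7p + 7.
Setting these equal: 4p + 3 = −7p + 7 ⇒ 11p = 4 ⇒ p = 4/11, and the value is (4)·(4/11) + 3 = 49/11.
For the smuggler: with q = P(X), equating A's and B's payoffs gives 7q = −4q + 7 ⇒ q = 7/11.

49/11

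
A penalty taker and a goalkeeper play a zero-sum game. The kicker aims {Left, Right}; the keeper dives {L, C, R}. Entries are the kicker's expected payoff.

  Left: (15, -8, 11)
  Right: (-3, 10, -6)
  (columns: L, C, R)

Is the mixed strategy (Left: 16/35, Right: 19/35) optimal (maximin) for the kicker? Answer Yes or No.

Yes

Against L this mix gives (16/35)·15 + (19/35)·(-3) = 183/35.
Against C this mix gives (16/35)·(-8) + (19/35)·10 = 62/35.
Against R this mix gives (16/35)·11 + (19/35)·(-6) = 62/35.
All of the keeper's active replies (C, R) yield 62/35, and no column does worse for the kicker. The mix makes the keeper indifferent and guarantees 62/35, so it is optimal.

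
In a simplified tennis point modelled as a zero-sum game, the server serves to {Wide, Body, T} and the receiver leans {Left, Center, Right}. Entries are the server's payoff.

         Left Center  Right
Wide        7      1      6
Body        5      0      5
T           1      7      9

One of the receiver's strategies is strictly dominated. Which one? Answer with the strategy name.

Right

Center holds the server's payoff strictly below Right in every row: 1 < 6, 0 < 5, 7 < 9.
So Right is strictly dominated for the receiver.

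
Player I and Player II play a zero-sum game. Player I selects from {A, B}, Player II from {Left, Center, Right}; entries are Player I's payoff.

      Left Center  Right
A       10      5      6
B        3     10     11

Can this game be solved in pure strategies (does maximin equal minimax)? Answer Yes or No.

No

Row minima: A → 5, B → 3; maximin = 5.
Column maxima: Left → 10, Center → 10, Right → 11; minimax = 10.
5 ≠ 10, so no pure-strategy equilibrium exists.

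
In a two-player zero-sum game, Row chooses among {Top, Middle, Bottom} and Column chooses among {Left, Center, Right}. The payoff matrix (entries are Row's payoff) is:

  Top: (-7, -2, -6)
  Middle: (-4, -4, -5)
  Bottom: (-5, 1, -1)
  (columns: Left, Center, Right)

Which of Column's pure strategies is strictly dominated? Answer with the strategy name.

Center

Right holds Row's payoff strictly below Center in every row: -6 < -2, -5 < -4, -1 < 1.
So Center is strictly dominated for Column.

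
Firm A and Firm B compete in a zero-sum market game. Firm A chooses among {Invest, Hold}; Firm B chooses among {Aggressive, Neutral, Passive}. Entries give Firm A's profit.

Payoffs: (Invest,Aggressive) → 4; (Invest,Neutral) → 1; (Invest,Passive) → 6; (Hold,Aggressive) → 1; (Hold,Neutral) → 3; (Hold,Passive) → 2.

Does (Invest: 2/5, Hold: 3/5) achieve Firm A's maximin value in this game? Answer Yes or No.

Yes

Against Aggressive this mix gives (2/5)·4 + (3/5)·1 = 11/5.
Against Neutral this mix gives (2/5)·1 + (3/5)·3 = 11/5.
Against Passive this mix gives (2/5)·6 + (3/5)·2 = 18/5.
All of Firm B's active replies (Aggressive, Neutral) yield 11/5, and no column does worse for Firm A. The mix makes Firm B indifferent and guarantees 11/5, so it is optimal.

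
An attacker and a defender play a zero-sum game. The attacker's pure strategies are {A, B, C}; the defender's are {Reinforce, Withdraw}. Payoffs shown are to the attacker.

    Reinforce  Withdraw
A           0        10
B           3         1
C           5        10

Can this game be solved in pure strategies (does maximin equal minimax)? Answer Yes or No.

Yes

Row minima: A → 0, B → 1, C → 5; maximin = 5.
Column maxima: Reinforce → 5, Withdraw → 10; minimax = 5.
maximin = minimax = 5, so a saddle point exists.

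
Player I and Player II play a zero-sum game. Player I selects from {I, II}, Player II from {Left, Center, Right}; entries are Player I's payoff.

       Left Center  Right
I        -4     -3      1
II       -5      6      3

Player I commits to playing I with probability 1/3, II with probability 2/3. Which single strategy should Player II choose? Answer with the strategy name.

If Player II plays Left, Player I's expected payoff is (1/3)·(-4) + (2/3)·(-5) = -14/3.
If Player II plays Center, Player I's expected payoff is (1/3)·(-3) + (2/3)·6 = 3.
If Player II plays Right, Player I's expected payoff is (1/3)·1 + (2/3)·3 = 7/3.
Player II minimizes Player I's payoff; the smallest is -14/3, so the best response is Left.

Left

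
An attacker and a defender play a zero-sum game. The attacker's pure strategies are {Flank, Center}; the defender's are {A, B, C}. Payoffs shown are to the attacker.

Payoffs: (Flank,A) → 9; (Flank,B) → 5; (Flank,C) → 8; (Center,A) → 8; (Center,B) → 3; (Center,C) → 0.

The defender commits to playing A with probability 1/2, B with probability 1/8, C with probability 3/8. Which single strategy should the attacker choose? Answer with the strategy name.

Flank

Expected payoff of Flank: (1/2)·9 + (1/8)·5 + (3/8)·8 = 65/8.
Expected payoff of Center: (1/2)·8 + (1/8)·3 + (3/8)·0 = 35/8.
The largest is 65/8, so the attacker's best response is Flank.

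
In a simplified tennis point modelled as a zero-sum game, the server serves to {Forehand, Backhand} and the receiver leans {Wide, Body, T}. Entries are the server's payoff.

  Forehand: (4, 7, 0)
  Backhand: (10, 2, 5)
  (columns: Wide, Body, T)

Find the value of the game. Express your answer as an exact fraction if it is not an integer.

Row minima: Forehand → 0, Backhand → 2; maximin = 2.
Column maxima: Wide → 10, Body → 7, T → 5; minimax = 5.
2 ≠ 5, so there is no saddle point; optimal play is mixed.
Wide is strictly dominated by T (it gives the server strictly more in every row), so the receiver never plays it.
On the remaining 2×2 (Forehand, Backhand vs Body, T):
Let the server play Forehand with probability p. Expected payoff against Body: 7p + 2(1−p) = 5p + 2; against T: 0p + 5(1−p) = −5p + 5.
Setting these equal: 5p + 2 = −5p + 5 ⇒ 10p = 3 ⇒ p = 3/10, and the value is (5)·(3/10) + 2 = 7/2.
For the receiver: with q = P(Body), equating Forehand's and Backhand's payoffs gives 7q = −3q + 5 ⇒ q = 1/2.

7/2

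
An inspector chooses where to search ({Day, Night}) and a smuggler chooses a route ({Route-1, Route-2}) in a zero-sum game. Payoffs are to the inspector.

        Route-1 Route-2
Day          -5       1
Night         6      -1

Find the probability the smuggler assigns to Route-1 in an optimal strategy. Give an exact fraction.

Row minima: Day → -5, Night → -1; maximin = -1.
Column maxima: Route-1 → 6, Route-2 → 1; minimax = 1.
-1 ≠ 1, so there is no saddle point; optimal play is mixed.
Let the inspector play Day with probability p. Expected payoff against Route-1: (-5)p + 6(1−p) = −11p + 6; against Route-2: 1p + (-1)(1−p) = 2p − 1.
Setting these equal: −11p + 6 = 2p − 1 ⇒ −13p = -7 ⇒ p = 7/13, and the value is (-11)·(7/13) + 6 = 1/13.
For the smuggler: with q = P(Route-1), equating Day's and Night's payoffs gives −6q + 1 = 7q − 1 ⇒ q = 2/13.

2/13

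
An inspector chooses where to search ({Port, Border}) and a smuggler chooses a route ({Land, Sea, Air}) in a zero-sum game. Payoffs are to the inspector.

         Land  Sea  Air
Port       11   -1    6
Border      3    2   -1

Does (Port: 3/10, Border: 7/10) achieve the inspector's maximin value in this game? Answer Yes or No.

Against Land this mix gives (3/10)·11 + (7/10)·3 = 27/5.
Against Sea this mix gives (3/10)·(-1) + (7/10)·2 = 11/10.
Against Air this mix gives (3/10)·6 + (7/10)·(-1) = 11/10.
All of the smuggler's active replies (Sea, Air) yield 11/10, and no column does worse for the inspector. The mix makes the smuggler indifferent and guarantees 11/10, so it is optimal.

Yes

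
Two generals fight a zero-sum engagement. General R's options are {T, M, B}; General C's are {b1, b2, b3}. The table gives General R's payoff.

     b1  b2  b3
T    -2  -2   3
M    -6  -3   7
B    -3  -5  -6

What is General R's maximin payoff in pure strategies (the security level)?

Row minima: T → -2, M → -6, B → -6.
The best of these is -2.

-2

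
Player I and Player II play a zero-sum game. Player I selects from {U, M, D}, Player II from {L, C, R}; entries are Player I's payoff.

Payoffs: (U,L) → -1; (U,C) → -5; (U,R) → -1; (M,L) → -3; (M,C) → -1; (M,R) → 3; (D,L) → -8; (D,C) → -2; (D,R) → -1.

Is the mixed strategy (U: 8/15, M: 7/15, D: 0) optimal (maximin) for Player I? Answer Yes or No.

Against L this mix gives (8/15)·(-1) + (7/15)·(-3) = -29/15.
Against C this mix gives (8/15)·(-5) + (7/15)·(-1) = -47/15.
Against R this mix gives (8/15)·(-1) + (7/15)·3 = 13/15.
Player II will play C, holding Player I to -47/15. Shifting weight toward the row that does better against C would raise this floor (the equalizing mix achieves -7/3 against both C and L), so the proposed strategy is not optimal.

No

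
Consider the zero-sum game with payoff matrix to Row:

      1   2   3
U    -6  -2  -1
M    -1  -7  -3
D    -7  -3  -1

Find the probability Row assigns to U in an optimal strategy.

3/5

Row minima: U → -6, M → -7, D → -7; maximin = -6.
Column maxima: 1 → -1, 2 → -2, 3 → -1; minimax = -2.
-6 ≠ -2, so there is no saddle point; optimal play is mixed.
3 is strictly dominated by 2 (it gives Row strictly more in every row), so Column never plays it.
With 3 eliminated, D is strictly dominated by U (U gives Row strictly more in every remaining column), so Row never plays it.
On the remaining 2×2 (U, M vs 1, 2):
Let Row play U with probability p. Expected payoff against 1: (-6)p + (-1)(1−p) = −5p − 1; against 2: (-2)p + (-7)(1−p) = 5p − 7.
Setting these equal: −5p − 1 = 5p − 7 ⇒ −10p = -6 ⇒ p = 3/5, and the value is (-5)·(3/5) − 1 = -4.
For Column: with q = P(1), equating U's and M's payoffs gives −4q − 2 = 6q − 7 ⇒ q = 1/2.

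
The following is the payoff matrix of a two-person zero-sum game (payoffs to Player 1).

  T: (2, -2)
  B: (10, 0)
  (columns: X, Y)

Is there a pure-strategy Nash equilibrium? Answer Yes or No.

Yes

Row minima: T → -2, B → 0; maximin = 0.
Column maxima: X → 10, Y → 0; minimax = 0.
maximin = minimax = 0, so a saddle point exists.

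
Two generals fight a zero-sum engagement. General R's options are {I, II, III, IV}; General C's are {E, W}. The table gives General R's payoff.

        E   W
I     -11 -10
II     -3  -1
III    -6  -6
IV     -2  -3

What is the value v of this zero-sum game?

Row minima: I → -11, II → -3, III → -6, IV → -3; maximin = -3.
Column maxima: E → -2, W → -1; minimax = -2.
-3 ≠ -2, so there is no saddle point; optimal play is mixed.
I is strictly dominated by II, so General R never plays it.
III is strictly dominated by II, so General R never plays it.
On the remaining 2×2 (II, IV vs E, W):
Let General R play II with probability p. Expected payoff against E: (-3)p + (-2)(1−p) = −p − 2; against W: (-1)p + (-3)(1−p) = 2p − 3.
Setting these equal: −p − 2 = 2p − 3 ⇒ −3p = -1 ⇒ p = 1/3, and the value is (-1)·(1/3) − 2 = -7/3.
For General C: with q = P(E), equating II's and IV's payoffs gives −2q − 1 = q − 3 ⇒ q = 2/3.

-7/3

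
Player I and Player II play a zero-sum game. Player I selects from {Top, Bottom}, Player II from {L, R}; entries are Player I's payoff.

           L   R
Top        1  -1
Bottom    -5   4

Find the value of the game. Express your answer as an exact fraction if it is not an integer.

Row minima: Top → -1, Bottom → -5; maximin = -1.
Column maxima: L → 1, R → 4; minimax = 1.
-1 ≠ 1, so there is no saddle point; optimal play is mixed.
Let Player I play Top with probability p. Expected payoff against L: 1p + (-5)(1−p) = 6p − 5; against R: (-1)p + 4(1−p) = −5p + 4.
Setting these equal: 6p − 5 = −5p + 4 ⇒ 11p = 9 ⇒ p = 9/11, and the value is (6)·(9/11) − 5 = -1/11.
For Player II: with q = P(L), equating Top's and Bottom's payoffs gives 2q − 1 = −9q + 4 ⇒ q = 5/11.

-1/11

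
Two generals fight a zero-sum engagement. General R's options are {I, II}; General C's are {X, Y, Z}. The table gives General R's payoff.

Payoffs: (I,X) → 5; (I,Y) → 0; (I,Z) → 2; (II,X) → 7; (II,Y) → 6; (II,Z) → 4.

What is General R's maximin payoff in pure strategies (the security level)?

4

Row minima: I → 0, II → 4.
The best of these is 4.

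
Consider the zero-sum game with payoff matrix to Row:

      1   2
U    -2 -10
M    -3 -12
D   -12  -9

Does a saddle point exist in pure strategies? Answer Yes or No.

Row minima: U → -10, M → -12, D → -12; maximin = -10.
Column maxima: 1 → -2, 2 → -9; minimax = -9.
-10 ≠ -9, so no pure-strategy equilibrium exists.

No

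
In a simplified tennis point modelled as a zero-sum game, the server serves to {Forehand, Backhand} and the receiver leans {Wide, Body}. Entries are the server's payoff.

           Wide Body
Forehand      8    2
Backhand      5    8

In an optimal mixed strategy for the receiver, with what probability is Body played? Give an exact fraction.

1/3

Row minima: Forehand → 2, Backhand → 5; maximin = 5.
Column maxima: Wide → 8, Body → 8; minimax = 8.
5 ≠ 8, so there is no saddle point; optimal play is mixed.
Let the server play Forehand with probability p. Expected payoff against Wide: 8p + 5(1−p) = 3p + 5; against Body: 2p + 8(1−p) = −6p + 8.
Setting these equal: 3p + 5 = −6p + 8 ⇒ 9p = 3 ⇒ p = 1/3, and the value is (3)·(1/3) + 5 = 6.
For the receiver: with q = P(Wide), equating Forehand's and Backhand's payoffs gives 6q + 2 = −3q + 8 ⇒ q = 2/3.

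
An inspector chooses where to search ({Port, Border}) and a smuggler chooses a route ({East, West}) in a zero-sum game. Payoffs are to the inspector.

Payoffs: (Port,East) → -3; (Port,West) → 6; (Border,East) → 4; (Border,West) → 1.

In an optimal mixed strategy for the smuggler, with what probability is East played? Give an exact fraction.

Row minima: Port → -3, Border → 1; maximin = 1.
Column maxima: East → 4, West → 6; minimax = 4.
1 ≠ 4, so there is no saddle point; optimal play is mixed.
Let the inspector play Port with probability p. Expected payoff against East: (-3)p + 4(1−p) = −7p + 4; against West: 6p + 1(1−p) = 5p + 1.
Setting these equal: −7p + 4 = 5p + 1 ⇒ −12p = -3 ⇒ p = 1/4, and the value is (-7)·(1/4) + 4 = 9/4.
For the smuggler: with q = P(East), equating Port's and Border's payoffs gives −9q + 6 = 3q + 1 ⇒ q = 5/12.

5/12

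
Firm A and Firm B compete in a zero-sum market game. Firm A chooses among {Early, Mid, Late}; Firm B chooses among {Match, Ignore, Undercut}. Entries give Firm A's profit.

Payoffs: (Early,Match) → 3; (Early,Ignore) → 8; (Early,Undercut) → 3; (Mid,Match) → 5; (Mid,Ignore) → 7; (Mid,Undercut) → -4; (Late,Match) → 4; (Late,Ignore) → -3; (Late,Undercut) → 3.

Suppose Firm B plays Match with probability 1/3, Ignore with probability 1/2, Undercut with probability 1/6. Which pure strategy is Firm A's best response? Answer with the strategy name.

Expected payoff of Early: (1/3)·3 + (1/2)·8 + (1/6)·3 = 11/2.
Expected payoff of Mid: (1/3)·5 + (1/2)·7 + (1/6)·(-4) = 9/2.
Expected payoff of Late: (1/3)·4 + (1/2)·(-3) + (1/6)·3 = 1/3.
The largest is 11/2, so Firm A's best response is Early.

Early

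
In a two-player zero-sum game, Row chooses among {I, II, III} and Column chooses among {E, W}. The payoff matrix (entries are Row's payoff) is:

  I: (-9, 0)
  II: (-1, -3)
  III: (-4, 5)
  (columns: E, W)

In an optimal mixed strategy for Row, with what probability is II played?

9/11

Row minima: I → -9, II → -3, III → -4; maximin = -3.
Column maxima: E → -1, W → 5; minimax = -1.
-3 ≠ -1, so there is no saddle point; optimal play is mixed.
I is strictly dominated by III, so Row never plays it.
On the remaining 2×2 (II, III vs E, W):
Let Row play II with probability p. Expected payoff against E: (-1)p + (-4)(1−p) = 3p − 4; against W: (-3)p + 5(1−p) = −8p + 5.
Setting these equal: 3p − 4 = −8p + 5 ⇒ 11p = 9 ⇒ p = 9/11, and the value is (3)·(9/11) − 4 = -17/11.
For Column: with q = P(E), equating II's and III's payoffs gives 2q − 3 = −9q + 5 ⇒ q = 8/11.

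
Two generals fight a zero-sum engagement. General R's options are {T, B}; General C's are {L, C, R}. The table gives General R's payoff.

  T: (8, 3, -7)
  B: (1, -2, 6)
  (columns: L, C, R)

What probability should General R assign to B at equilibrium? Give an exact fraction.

5/9

Row minima: T → -7, B → -2; maximin = -2.
Column maxima: L → 8, C → 3, R → 6; minimax = 3.
-2 ≠ 3, so there is no saddle point; optimal play is mixed.
L is strictly dominated by C (it gives General R strictly more in every row), so General C never plays it.
On the remaining 2×2 (T, B vs C, R):
Let General R play T with probability p. Expected payoff against C: 3p + (-2)(1−p) = 5p − 2; against R: (-7)p + 6(1−p) = −13p + 6.
Setting these equal: 5p − 2 = −13p + 6 ⇒ 18p = 8 ⇒ p = 4/9, and the value is (5)·(4/9) − 2 = 2/9.
For General C: with q = P(C), equating T's and B's payoffs gives 10q − 7 = −8q + 6 ⇒ q = 13/18.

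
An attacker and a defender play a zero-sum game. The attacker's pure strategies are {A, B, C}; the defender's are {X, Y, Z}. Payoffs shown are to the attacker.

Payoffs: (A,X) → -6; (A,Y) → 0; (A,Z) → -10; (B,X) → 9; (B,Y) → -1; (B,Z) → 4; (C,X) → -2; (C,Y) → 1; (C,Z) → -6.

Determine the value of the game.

Row minima: A → -10, B → -1, C → -6; maximin = -1.
Column maxima: X → 9, Y → 1, Z → 4; minimax = 1.
-1 ≠ 1, so there is no saddle point; optimal play is mixed.
A is strictly dominated by C, so the attacker never plays it.
X is strictly dominated by Z (it gives the attacker strictly more in every row), so the defender never plays it.
On the remaining 2×2 (B, C vs Y, Z):
Let the attacker play B with probability p. Expected payoff against Y: (-1)p + 1(1−p) = −2p + 1; against Z: 4p + (-6)(1−p) = 10p − 6.
Setting these equal: −2p + 1 = 10p − 6 ⇒ −12p = -7 ⇒ p = 7/12, and the value is (-2)·(7/12) + 1 = -1/6.
For the defender: with q = P(Y), equating B's and C's payoffs gives −5q + 4 = 7q − 6 ⇒ q = 5/6.

-1/6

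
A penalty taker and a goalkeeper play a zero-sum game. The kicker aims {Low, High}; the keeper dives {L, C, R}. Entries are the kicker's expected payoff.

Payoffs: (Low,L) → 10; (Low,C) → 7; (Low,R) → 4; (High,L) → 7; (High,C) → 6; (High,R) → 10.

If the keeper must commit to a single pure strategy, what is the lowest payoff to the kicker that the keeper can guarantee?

Column maxima: L → 10, C → 7, R → 10.
The smallest of these is 7.

7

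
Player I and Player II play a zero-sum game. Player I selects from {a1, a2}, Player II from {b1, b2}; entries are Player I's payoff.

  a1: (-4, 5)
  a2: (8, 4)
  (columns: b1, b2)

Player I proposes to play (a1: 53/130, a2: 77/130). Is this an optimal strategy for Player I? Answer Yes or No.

No

Against b1 this mix gives (53/130)·(-4) + (77/130)·8 = 202/65.
Against b2 this mix gives (53/130)·5 + (77/130)·4 = 573/130.
Player II will play b1, holding Player I to 202/65. Shifting weight toward the row that does better against b1 would raise this floor (the equalizing mix achieves 56/13 against both b1 and b2), so the proposed strategy is not optimal.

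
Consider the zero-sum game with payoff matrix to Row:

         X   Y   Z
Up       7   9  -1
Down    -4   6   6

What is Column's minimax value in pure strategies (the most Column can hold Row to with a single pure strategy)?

6

Column maxima: X → 7, Y → 9, Z → 6.
The smallest of these is 6.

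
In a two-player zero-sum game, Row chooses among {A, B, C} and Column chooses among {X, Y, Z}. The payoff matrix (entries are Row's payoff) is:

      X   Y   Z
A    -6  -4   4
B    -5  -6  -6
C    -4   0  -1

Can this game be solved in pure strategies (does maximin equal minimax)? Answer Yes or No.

Row minima: A → -6, B → -6, C → -4; maximin = -4.
Column maxima: X → -4, Y → 0, Z → 4; minimax = -4.
maximin = minimax = -4, so a saddle point exists.

Yes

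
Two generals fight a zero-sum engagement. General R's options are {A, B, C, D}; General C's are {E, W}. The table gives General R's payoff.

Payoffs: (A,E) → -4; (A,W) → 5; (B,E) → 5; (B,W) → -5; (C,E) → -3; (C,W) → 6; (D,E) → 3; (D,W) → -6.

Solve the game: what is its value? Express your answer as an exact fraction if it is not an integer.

Row minima: A → -4, B → -5, C → -3, D → -6; maximin = -3.
Column maxima: E → 5, W → 6; minimax = 5.
-3 ≠ 5, so there is no saddle point; optimal play is mixed.
A is strictly dominated by C, so General R never plays it.
D is strictly dominated by B, so General R never plays it.
On the remaining 2×2 (B, C vs E, W):
Let General R play B with probability p. Expected payoff against E: 5p + (-3)(1−p) = 8p − 3; against W: (-5)p + 6(1−p) = −11p + 6.
Setting these equal: 8p − 3 = −11p + 6 ⇒ 19p = 9 ⇒ p = 9/19, and the value is (8)·(9/19) − 3 = 15/19.
For General C: with q = P(E), equating B's and C's payoffs gives 10q − 5 = −9q + 6 ⇒ q = 11/19.

15/19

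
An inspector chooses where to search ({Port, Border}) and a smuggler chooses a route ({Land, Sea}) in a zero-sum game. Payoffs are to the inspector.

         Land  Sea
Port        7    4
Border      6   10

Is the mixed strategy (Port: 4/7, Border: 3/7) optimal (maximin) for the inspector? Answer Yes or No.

Yes

Against Land this mix gives (4/7)·7 + (3/7)·6 = 46/7.
Against Sea this mix gives (4/7)·4 + (3/7)·10 = 46/7.
All of the smuggler's active replies (Land, Sea) yield 46/7, and no column does worse for the inspector. The mix makes the smuggler indifferent and guarantees 46/7, so it is optimal.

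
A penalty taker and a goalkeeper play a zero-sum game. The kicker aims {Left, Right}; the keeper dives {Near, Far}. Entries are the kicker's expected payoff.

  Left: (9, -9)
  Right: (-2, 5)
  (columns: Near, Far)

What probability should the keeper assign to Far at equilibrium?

11/25

Row minima: Left → -9, Right → -2; maximin = -2.
Column maxima: Near → 9, Far → 5; minimax = 5.
-2 ≠ 5, so there is no saddle point; optimal play is mixed.
Let the kicker play Left with probability p. Expected payoff against Near: 9p + (-2)(1−p) = 11p − 2; against Far: (-9)p + 5(1−p) = −14p + 5.
Setting these equal: 11p − 2 = −14p + 5 ⇒ 25p = 7 ⇒ p = 7/25, and the value is (11)·(7/25) − 2 = 27/25.
For the keeper: with q = P(Near), equating Left's and Right's payoffs gives 18q − 9 = −7q + 5 ⇒ q = 14/25.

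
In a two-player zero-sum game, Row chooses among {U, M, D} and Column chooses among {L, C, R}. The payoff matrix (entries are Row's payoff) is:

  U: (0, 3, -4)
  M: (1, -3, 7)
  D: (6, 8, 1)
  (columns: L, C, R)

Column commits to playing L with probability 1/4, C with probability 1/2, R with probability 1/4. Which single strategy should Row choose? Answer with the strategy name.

Expected payoff of U: (1/4)·0 + (1/2)·3 + (1/4)·(-4) = 1/2.
Expected payoff of M: (1/4)·1 + (1/2)·(-3) + (1/4)·7 = 1/2.
Expected payoff of D: (1/4)·6 + (1/2)·8 + (1/4)·1 = 23/4.
The largest is 23/4, so Row's best response is D.

D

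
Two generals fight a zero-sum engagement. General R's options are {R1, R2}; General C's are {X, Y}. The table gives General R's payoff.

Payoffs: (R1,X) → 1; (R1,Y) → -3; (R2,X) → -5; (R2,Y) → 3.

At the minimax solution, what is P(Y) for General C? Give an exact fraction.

1/2

Row minima: R1 → -3, R2 → -5; maximin = -3.
Column maxima: X → 1, Y → 3; minimax = 1.
-3 ≠ 1, so there is no saddle point; optimal play is mixed.
Let General R play R1 with probability p. Expected payoff against X: 1p + (-5)(1−p) = 6p − 5; against Y: (-3)p + 3(1−p) = −6p + 3.
Setting these equal: 6p − 5 = −6p + 3 ⇒ 12p = 8 ⇒ p = 2/3, and the value is (6)·(2/3) − 5 = -1.
For General C: with q = P(X), equating R1's and R2's payoffs gives 4q − 3 = −8q + 3 ⇒ q = 1/2.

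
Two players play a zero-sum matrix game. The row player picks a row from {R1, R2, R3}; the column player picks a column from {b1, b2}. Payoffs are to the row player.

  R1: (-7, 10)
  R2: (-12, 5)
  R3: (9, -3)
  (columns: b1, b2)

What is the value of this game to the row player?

Row minima: R1 → -7, R2 → -12, R3 → -3; maximin = -3.
Column maxima: b1 → 9, b2 → 10; minimax = 9.
-3 ≠ 9, so there is no saddle point; optimal play is mixed.
R2 is strictly dominated by R1, so the row player never plays it.
On the remaining 2×2 (R1, R3 vs b1, b2):
Let the row player play R1 with probability p. Expected payoff against b1: (-7)p + 9(1−p) = −16p + 9; against b2: 10p + (-3)(1−p) = 13p − 3.
Setting these equal: −16p + 9 = 13p − 3 ⇒ −29p = -12 ⇒ p = 12/29, and the value is (-16)·(12/29) + 9 = 69/29.
For the column player: with q = P(b1), equating R1's and R3's payoffs gives −17q + 10 = 12q − 3 ⇒ q = 13/29.

69/29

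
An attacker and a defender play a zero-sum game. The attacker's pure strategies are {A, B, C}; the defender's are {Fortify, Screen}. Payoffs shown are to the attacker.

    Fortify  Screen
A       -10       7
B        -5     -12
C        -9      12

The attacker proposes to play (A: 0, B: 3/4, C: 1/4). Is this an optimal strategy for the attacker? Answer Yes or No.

Yes

Against Fortify this mix gives (3/4)·(-5) + (1/4)·(-9) = -6.
Against Screen this mix gives (3/4)·(-12) + (1/4)·12 = -6.
All of the defender's active replies (Fortify, Screen) yield -6, and no column does worse for the attacker. The mix makes the defender indifferent and guarantees -6, so it is optimal.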